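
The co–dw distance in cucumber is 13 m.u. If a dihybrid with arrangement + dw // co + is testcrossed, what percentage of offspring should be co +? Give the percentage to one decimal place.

43.5%

A map distance of 13 m.u. corresponds to a recombination frequency of 0.130.
The F1 is + dw / co +, so co + is a parental gamete class with expected frequency (1 − r)/2 = 0.870/2 = 0.4350.
That is 0.4350 = 43.5% of the progeny.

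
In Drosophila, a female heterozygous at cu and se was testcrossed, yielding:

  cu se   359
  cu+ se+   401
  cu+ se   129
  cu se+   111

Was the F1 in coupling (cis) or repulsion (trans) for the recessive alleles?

The two most frequent classes are cu+ se+ (401) and cu se (359); these are the parental (non-recombinant) types.
So the F1 carried cu+ se+ on one chromosome and cu se on the other — the recessive alleles are on the same chromosome (cis / coupling).

cis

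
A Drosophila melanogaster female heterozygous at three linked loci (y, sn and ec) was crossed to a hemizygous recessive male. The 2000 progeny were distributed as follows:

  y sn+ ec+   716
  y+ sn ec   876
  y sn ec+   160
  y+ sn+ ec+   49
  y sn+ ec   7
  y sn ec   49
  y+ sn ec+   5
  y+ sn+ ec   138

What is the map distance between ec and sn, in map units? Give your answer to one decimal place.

15.5 map units

The two most frequent reciprocal classes, y sn+ ec+ and y+ sn ec, are the parental types, so the F1 was y sn+ ec+ / y+ sn ec.
The two rarest classes, y sn+ ec and y+ sn ec+, are the double crossovers. Comparing them with the parentals, only the ec allele has switched, so ec is the middle locus and the order is sn – ec – y.
Crossovers in the sn–ec interval produce the single-crossover classes y sn ec+ and y+ sn+ ec (160 + 138 = 298) plus the double crossovers (12).
RF(sn–ec) = (298 + 12) / 2000 = 310/2000 = 0.1550 → 15.5 map units.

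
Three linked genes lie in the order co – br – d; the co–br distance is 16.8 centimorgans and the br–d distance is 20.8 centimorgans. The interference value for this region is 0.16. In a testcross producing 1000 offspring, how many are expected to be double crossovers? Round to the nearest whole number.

Map distances give recombination frequencies of 0.168 and 0.208 for the two intervals.
With interference 0.16 (so coincidence = 0.84), expected double-crossover frequency = 0.168 × 0.208 × 0.84 = 0.02935.
Expected number = 0.02935 × 1000 = 29.35 ≈ 29.

29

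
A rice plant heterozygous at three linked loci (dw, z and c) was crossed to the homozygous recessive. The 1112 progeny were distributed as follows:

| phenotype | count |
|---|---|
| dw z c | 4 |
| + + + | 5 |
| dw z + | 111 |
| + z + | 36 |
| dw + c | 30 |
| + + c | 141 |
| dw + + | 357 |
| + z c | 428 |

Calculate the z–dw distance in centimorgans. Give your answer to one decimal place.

The two most frequent reciprocal classes, dw + + and + z c, are the parental types, so the F1 was dw + + / + z c.
The two rarest classes, + + + and dw z c, are the double crossovers. Comparing them with the parentals, only the dw allele has switched, so dw is the middle locus and the order is c – dw – z.
Crossovers in the dw–z interval produce the single-crossover classes dw z + and + + c (111 + 141 = 252) plus the double crossovers (9).
RF(dw–z) = (252 + 9) / 1112 = 261/1112 = 0.2347 → 23.5 centimorgans.

23.5 centimorgans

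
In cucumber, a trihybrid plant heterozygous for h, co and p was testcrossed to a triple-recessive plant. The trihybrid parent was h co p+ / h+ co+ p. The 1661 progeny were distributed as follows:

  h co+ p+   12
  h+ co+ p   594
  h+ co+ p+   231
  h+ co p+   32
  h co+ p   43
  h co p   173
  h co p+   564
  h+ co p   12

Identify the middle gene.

The two rarest classes, h co+ p+ and h+ co p, are the double crossovers. Comparing them with the parentals, only the co allele has switched, so co is the middle locus and the order is h – co – p.

co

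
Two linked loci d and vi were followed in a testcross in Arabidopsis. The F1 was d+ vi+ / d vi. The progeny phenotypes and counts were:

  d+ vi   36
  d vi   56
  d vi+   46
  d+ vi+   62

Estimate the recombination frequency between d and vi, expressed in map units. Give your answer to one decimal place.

41.0 map units

The recombinant classes are d+ vi and d vi+: 36 + 46 = 82.
Recombination frequency = 82/200 = 0.4100 ≈ 41.0%, i.e. 41.0 map units.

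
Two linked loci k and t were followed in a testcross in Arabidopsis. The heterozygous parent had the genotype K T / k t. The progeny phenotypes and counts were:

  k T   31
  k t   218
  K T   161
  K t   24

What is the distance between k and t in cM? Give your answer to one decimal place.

The recombinant classes are K t and k T: 24 + 31 = 55.
Recombination frequency = 55/434 = 0.1267 ≈ 12.7%, i.e. 12.7 cM.

12.7 cM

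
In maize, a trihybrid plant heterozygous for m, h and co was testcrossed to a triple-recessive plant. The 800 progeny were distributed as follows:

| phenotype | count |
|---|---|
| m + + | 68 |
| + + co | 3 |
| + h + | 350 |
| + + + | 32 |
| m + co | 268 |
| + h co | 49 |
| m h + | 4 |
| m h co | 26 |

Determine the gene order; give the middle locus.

The two most frequent reciprocal classes, + h + and m + co, are the parental types, so the F1 was + h + / m + co.
The two rarest classes, m h + and + + co, are the double crossovers. Comparing them with the parentals, only the m allele has switched, so m is the middle locus and the order is h – m – co.

m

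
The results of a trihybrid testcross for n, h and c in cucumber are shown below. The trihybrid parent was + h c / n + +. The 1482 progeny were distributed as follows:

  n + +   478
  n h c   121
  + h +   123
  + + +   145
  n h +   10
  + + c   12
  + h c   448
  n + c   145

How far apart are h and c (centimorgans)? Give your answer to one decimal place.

19.6 centimorgans

The two rarest classes, + + c and n h +, are the double crossovers. Comparing them with the parentals, only the h allele has switched, so h is the middle locus and the order is c – h – n.
Crossovers in the c–h interval produce the single-crossover classes + h + and n + c (123 + 145 = 268) plus the double crossovers (22).
RF(c–h) = (268 + 22) / 1482 = 290/1482 = 0.1957 → 19.6 centimorgans.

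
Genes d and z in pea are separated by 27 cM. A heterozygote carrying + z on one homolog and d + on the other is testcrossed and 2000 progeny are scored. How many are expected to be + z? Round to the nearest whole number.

730

A map distance of 27 cM corresponds to a recombination frequency of 0.270.
The F1 is + z / d +, so + z is a parental gamete class with expected frequency (1 − r)/2 = 0.730/2 = 0.3650.
Expected number = 0.3650 × 2000 = 730.00 ≈ 730.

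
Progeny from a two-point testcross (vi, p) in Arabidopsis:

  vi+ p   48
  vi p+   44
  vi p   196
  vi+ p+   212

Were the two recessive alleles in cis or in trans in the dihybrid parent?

The two most frequent classes are vi+ p+ (212) and vi p (196); these are the parental (non-recombinant) types.
So the F1 carried vi+ p+ on one chromosome and vi p on the other — the recessive alleles are on the same chromosome (cis / coupling).

cis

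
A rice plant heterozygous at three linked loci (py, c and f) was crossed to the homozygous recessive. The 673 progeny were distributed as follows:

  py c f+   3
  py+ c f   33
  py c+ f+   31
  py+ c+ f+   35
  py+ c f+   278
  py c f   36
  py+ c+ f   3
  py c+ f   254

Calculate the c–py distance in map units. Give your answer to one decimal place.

The two most frequent reciprocal classes, py c+ f and py+ c f+, are the parental types, so the F1 was py c+ f / py+ c f+.
The two rarest classes, py+ c+ f and py c f+, are the double crossovers. Comparing them with the parentals, only the py allele has switched, so py is the middle locus and the order is c – py – f.
Crossovers in the c–py interval produce the single-crossover classes py c f and py+ c+ f+ (36 + 35 = 71) plus the double crossovers (6).
RF(c–py) = (71 + 6) / 673 = 77/673 = 0.1144 → 11.4 map units.

11.4 map units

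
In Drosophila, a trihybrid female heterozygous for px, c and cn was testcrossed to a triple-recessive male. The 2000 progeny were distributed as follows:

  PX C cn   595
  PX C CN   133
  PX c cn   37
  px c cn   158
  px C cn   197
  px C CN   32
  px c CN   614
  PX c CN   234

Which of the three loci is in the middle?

c

The two most frequent reciprocal classes, px c CN and PX C cn, are the parental types, so the F1 was px c CN / PX C cn.
The two rarest classes, px C CN and PX c cn, are the double crossovers. Comparing them with the parentals, only the c allele has switched, so c is the middle locus and the order is cn – c – px.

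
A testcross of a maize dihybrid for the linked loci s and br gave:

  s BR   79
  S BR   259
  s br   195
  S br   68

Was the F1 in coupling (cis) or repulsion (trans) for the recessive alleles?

The two most frequent classes are S BR (259) and s br (195); these are the parental (non-recombinant) types.
So the F1 carried S BR on one chromosome and s br on the other — the recessive alleles are on the same chromosome (cis / coupling).

cis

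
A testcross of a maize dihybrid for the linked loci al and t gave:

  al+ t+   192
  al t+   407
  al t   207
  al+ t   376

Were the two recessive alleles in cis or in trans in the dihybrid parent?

The two most frequent classes are al+ t (376) and al t+ (407); these are the parental (non-recombinant) types.
So the F1 carried al+ t on one chromosome and al t+ on the other — the recessive alleles are on opposite chromosomes (trans / repulsion).

trans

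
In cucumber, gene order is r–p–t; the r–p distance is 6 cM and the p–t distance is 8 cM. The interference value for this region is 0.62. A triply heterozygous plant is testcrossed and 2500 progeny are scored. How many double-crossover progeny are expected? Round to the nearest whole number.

5

Map distances give recombination frequencies of 0.060 and 0.080 for the two intervals.
With interference 0.62 (so coincidence = 0.38), expected double-crossover frequency = 0.060 × 0.080 × 0.38 = 0.00182.
Expected number = 0.00182 × 2500 = 4.56 ≈ 5.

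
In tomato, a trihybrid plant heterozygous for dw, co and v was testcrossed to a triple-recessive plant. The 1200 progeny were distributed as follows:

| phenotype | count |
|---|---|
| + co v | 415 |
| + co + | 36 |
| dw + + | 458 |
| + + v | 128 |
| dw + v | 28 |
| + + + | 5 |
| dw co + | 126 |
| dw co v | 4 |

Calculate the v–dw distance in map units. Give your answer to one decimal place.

The two most frequent reciprocal classes, + co v and dw + +, are the parental types, so the F1 was + co v / dw + +.
The two rarest classes, dw co v and + + +, are the double crossovers. Comparing them with the parentals, only the dw allele has switched, so dw is the middle locus and the order is co – dw – v.
Crossovers in the dw–v interval produce the single-crossover classes + co + and dw + v (36 + 28 = 64) plus the double crossovers (9).
RF(dw–v) = (64 + 9) / 1200 = 73/1200 = 0.0608 → 6.1 map units.

6.1 map units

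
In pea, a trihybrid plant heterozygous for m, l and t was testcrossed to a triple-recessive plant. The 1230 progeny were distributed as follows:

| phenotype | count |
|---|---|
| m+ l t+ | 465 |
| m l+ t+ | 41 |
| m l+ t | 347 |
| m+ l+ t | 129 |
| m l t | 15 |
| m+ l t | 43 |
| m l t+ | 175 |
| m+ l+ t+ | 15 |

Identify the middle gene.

The two most frequent reciprocal classes, m+ l t+ and m l+ t, are the parental types, so the F1 was m+ l t+ / m l+ t.
The two rarest classes, m+ l+ t+ and m l t, are the double crossovers. Comparing them with the parentals, only the l allele has switched, so l is the middle locus and the order is m – l – t.

l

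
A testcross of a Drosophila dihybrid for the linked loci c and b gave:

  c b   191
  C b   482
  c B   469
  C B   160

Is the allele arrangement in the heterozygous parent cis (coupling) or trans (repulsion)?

The two most frequent classes are C b (482) and c B (469); these are the parental (non-recombinant) types.
So the F1 carried C b on one chromosome and c B on the other — the recessive alleles are on opposite chromosomes (trans / repulsion).

trans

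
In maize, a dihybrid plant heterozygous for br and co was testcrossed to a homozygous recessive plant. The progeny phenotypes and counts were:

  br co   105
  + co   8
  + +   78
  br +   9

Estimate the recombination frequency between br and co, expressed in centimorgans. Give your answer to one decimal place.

The two most frequent classes, + + (78) and br co (105), are the parental types, so the F1 was + + / br co.
The recombinant classes are + co and br +: 8 + 9 = 17.
Recombination frequency = 17/200 = 0.0850 ≈ 8.5%, i.e. 8.5 centimorgans.

8.5 centimorgans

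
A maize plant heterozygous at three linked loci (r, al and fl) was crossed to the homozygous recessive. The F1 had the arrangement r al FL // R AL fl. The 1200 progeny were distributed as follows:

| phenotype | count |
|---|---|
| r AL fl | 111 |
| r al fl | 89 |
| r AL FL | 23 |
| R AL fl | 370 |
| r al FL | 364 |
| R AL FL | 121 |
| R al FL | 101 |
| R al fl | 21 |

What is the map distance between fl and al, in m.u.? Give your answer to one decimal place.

21.2 m.u.

The two rarest classes, r AL FL and R al fl, are the double crossovers. Comparing them with the parentals, only the al allele has switched, so al is the middle locus and the order is r – al – fl.
Crossovers in the al–fl interval produce the single-crossover classes r al fl and R AL FL (89 + 121 = 210) plus the double crossovers (44).
RF(al–fl) = (210 + 44) / 1200 = 254/1200 = 0.2117 → 21.2 m.u.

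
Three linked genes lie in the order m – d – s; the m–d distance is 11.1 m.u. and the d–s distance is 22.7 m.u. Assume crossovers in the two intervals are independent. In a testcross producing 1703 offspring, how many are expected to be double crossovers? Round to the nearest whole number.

43

Map distances give recombination frequencies of 0.111 and 0.227 for the two intervals.
With no interference, expected double-crossover frequency = 0.111 × 0.227 = 0.02520.
Expected number = 0.02520 × 1703 = 42.91 ≈ 43.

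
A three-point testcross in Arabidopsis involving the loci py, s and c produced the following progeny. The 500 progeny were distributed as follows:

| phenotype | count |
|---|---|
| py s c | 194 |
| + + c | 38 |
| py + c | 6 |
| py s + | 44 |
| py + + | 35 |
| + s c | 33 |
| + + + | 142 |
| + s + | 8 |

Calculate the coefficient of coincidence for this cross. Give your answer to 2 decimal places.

0.89

The two most frequent reciprocal classes, + + + and py s c, are the parental types, so the F1 was + + + / py s c.
The two rarest classes, + s + and py + c, are the double crossovers. Comparing them with the parentals, only the s allele has switched, so s is the middle locus and the order is py – s – c.
py–s: (68 + 14)/500 = 0.1640; s–c: (82 + 14)/500 = 0.1920.
Expected DCO frequency = 0.1640 × 0.1920 ≈ 0.03149; observed = 14/500 ≈ 0.02800.
Coefficient of coincidence = 0.02800/0.03149 ≈ 0.89.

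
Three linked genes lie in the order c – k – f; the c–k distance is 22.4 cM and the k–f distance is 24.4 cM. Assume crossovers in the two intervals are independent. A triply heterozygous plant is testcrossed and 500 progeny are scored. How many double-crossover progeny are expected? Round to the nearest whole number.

27

Map distances give recombination frequencies of 0.224 and 0.244 for the two intervals.
With no interference, expected double-crossover frequency = 0.224 × 0.244 = 0.05466.
Expected number = 0.05466 × 500 = 27.33 ≈ 27.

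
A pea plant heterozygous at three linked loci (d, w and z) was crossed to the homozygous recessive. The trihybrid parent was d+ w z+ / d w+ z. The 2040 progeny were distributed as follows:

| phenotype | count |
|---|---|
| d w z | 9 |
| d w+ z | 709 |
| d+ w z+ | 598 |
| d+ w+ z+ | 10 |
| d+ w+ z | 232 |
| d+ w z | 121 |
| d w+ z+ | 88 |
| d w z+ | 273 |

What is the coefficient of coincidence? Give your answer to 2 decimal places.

0.32

The two rarest classes, d+ w+ z+ and d w z, are the double crossovers. Comparing them with the parentals, only the w allele has switched, so w is the middle locus and the order is d – w – z.
d–w: (505 + 19)/2040 = 0.2569; w–z: (209 + 19)/2040 = 0.1118.
Expected DCO frequency = 0.2569 × 0.1118 ≈ 0.02872; observed = 19/2040 ≈ 0.00931.
Coefficient of coincidence = 0.00931/0.02872 ≈ 0.32.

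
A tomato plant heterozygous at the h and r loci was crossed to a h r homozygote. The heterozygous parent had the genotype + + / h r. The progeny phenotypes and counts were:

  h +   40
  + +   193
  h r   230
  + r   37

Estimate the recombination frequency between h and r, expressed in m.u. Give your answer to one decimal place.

The recombinant classes are + r and h +: 37 + 40 = 77.
Recombination frequency = 77/500 = 0.1540 ≈ 15.4%, i.e. 15.4 m.u.

15.4 m.u.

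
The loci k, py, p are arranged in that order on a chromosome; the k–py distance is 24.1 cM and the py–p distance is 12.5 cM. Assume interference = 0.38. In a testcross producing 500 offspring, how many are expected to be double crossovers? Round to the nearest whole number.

Map distances give recombination frequencies of 0.241 and 0.125 for the two intervals.
With interference 0.38 (so coincidence = 0.62), expected double-crossover frequency = 0.241 × 0.125 × 0.62 = 0.01868.
Expected number = 0.01868 × 500 = 9.34 ≈ 9.

9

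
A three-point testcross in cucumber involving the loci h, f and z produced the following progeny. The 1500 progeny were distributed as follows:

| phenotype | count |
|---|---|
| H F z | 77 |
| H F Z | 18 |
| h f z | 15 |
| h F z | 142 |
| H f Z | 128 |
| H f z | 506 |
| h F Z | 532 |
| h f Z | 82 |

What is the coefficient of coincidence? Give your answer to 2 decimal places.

0.85

The two most frequent reciprocal classes, h F Z and H f z, are the parental types, so the F1 was h F Z / H f z.
The two rarest classes, H F Z and h f z, are the double crossovers. Comparing them with the parentals, only the h allele has switched, so h is the middle locus and the order is z – h – f.
z–h: (270 + 33)/1500 = 0.2020; h–f: (159 + 33)/1500 = 0.1280.
Expected DCO frequency = 0.2020 × 0.1280 ≈ 0.02586; observed = 33/1500 ≈ 0.02200.
Coefficient of coincidence = 0.02200/0.02586 ≈ 0.85.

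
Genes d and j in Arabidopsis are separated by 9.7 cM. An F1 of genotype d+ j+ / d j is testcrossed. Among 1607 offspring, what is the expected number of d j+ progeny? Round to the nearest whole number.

A map distance of 9.7 cM corresponds to a recombination frequency of 0.097.
The F1 is d+ j+ / d j, so d j+ is a recombinant gamete class with expected frequency r/2 = 0.097/2 = 0.0485.
Expected number = 0.0485 × 1607 = 77.94 ≈ 78.

78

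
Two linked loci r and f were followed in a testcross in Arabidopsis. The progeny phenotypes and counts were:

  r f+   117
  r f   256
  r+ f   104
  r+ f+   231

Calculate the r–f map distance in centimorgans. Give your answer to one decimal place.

The two most frequent classes, r+ f+ (231) and r f (256), are the parental types, so the F1 was r+ f+ / r f.
The recombinant classes are r+ f and r f+: 104 + 117 = 221.
Recombination frequency = 221/708 = 0.3121 ≈ 31.2%, i.e. 31.2 centimorgans.

31.2 centimorgans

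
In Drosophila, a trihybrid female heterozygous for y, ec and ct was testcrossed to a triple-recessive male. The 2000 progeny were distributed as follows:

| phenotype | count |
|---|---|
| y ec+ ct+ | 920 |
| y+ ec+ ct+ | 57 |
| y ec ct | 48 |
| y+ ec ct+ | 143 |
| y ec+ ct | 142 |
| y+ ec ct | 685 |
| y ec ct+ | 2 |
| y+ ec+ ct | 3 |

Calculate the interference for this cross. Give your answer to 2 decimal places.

0.69

The two most frequent reciprocal classes, y ec+ ct+ and y+ ec ct, are the parental types, so the F1 was y ec+ ct+ / y+ ec ct.
The two rarest classes, y ec ct+ and y+ ec+ ct, are the double crossovers. Comparing them with the parentals, only the ec allele has switched, so ec is the middle locus and the order is y – ec – ct.
y–ec: (105 + 5)/2000 = 0.0550; ec–ct: (285 + 5)/2000 = 0.1450.
Expected DCO frequency = 0.0550 × 0.1450 ≈ 0.00797; observed = 5/2000 ≈ 0.00250.
Coefficient of coincidence = 0.00250/0.00797 ≈ 0.31; interference = 1 − 0.31 = 0.69.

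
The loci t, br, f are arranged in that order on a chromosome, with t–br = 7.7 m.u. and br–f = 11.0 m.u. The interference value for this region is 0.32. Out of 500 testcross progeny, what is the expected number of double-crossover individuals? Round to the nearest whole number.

Map distances give recombination frequencies of 0.077 and 0.110 for the two intervals.
With interference 0.32 (so coincidence = 0.68), expected double-crossover frequency = 0.077 × 0.110 × 0.68 = 0.00576.
Expected number = 0.00576 × 500 = 2.88 ≈ 3.

3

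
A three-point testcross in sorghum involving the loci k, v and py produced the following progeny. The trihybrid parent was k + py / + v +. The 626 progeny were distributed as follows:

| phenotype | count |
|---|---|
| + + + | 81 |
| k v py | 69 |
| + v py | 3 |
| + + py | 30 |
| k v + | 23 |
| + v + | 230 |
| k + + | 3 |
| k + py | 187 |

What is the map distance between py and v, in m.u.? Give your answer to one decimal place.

24.9 m.u.

The two rarest classes, k + + and + v py, are the double crossovers. Comparing them with the parentals, only the py allele has switched, so py is the middle locus and the order is k – py – v.
Crossovers in the py–v interval produce the single-crossover classes k v py and + + + (69 + 81 = 150) plus the double crossovers (6).
RF(py–v) = (150 + 6) / 626 = 156/626 = 0.2492 → 24.9 m.u.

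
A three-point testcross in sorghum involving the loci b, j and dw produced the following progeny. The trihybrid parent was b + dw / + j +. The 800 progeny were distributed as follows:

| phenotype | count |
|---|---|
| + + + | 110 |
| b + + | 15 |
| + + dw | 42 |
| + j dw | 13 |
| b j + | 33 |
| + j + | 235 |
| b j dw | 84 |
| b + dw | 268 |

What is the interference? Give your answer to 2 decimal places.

0.02

The two rarest classes, b + + and + j dw, are the double crossovers. Comparing them with the parentals, only the dw allele has switched, so dw is the middle locus and the order is b – dw – j.
b–dw: (75 + 28)/800 = 0.1288; dw–j: (194 + 28)/800 = 0.2775.
Expected DCO frequency = 0.1288 × 0.2775 ≈ 0.03574; observed = 28/800 ≈ 0.03500.
Coefficient of coincidence = 0.03500/0.03574 ≈ 0.98; interference = 1 − 0.98 = 0.02.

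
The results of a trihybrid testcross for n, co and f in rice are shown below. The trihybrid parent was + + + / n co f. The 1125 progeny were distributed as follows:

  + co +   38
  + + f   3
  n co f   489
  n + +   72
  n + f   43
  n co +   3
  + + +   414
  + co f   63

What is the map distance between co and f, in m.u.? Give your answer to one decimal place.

The two rarest classes, + + f and n co +, are the double crossovers. Comparing them with the parentals, only the f allele has switched, so f is the middle locus and the order is n – f – co.
Crossovers in the f–co interval produce the single-crossover classes + co + and n + f (38 + 43 = 81) plus the double crossovers (6).
RF(f–co) = (81 + 6) / 1125 = 87/1125 = 0.0773 → 7.7 m.u.

7.7 m.u.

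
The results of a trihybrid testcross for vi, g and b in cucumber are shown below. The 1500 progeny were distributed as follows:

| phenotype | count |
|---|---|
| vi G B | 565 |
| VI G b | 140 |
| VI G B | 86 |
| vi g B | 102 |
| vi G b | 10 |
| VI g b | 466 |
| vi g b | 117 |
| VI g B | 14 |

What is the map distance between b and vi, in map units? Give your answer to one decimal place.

The two most frequent reciprocal classes, vi G B and VI g b, are the parental types, so the F1 was vi G B / VI g b.
The two rarest classes, vi G b and VI g B, are the double crossovers. Comparing them with the parentals, only the b allele has switched, so b is the middle locus and the order is vi – b – g.
Crossovers in the vi–b interval produce the single-crossover classes VI G B and vi g b (86 + 117 = 203) plus the double crossovers (24).
RF(vi–b) = (203 + 24) / 1500 = 227/1500 = 0.1513 → 15.1 map units.

15.1 map units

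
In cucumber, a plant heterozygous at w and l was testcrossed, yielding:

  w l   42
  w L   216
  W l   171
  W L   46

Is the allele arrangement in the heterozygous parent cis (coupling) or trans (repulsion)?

trans

The two most frequent classes are W l (171) and w L (216); these are the parental (non-recombinant) types.
So the F1 carried W l on one chromosome and w L on the other — the recessive alleles are on opposite chromosomes (trans / repulsion).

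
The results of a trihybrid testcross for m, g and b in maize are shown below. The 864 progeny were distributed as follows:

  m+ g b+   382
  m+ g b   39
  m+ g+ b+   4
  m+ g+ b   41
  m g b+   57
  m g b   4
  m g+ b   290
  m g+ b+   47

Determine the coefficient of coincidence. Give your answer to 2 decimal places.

The two most frequent reciprocal classes, m g+ b and m+ g b+, are the parental types, so the F1 was m g+ b / m+ g b+.
The two rarest classes, m g b and m+ g+ b+, are the double crossovers. Comparing them with the parentals, only the g allele has switched, so g is the middle locus and the order is b – g – m.
b–g: (86 + 8)/864 = 0.1088; g–m: (98 + 8)/864 = 0.1227.
Expected DCO frequency = 0.1088 × 0.1227 ≈ 0.01335; observed = 8/864 ≈ 0.00926.
Coefficient of coincidence = 0.00926/0.01335 ≈ 0.69.

0.69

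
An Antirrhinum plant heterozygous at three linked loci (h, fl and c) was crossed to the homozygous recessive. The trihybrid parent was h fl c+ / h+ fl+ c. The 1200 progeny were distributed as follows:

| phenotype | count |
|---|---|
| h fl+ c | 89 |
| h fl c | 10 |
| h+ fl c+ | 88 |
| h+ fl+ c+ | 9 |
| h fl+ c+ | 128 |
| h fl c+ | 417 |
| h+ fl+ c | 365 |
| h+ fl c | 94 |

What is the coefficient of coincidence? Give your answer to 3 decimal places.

0.483

The two rarest classes, h fl c and h+ fl+ c+, are the double crossovers. Comparing them with the parentals, only the c allele has switched, so c is the middle locus and the order is fl – c – h.
fl–c: (222 + 19)/1200 = 0.2008; c–h: (177 + 19)/1200 = 0.1633.
Expected DCO frequency = 0.2008 × 0.1633 ≈ 0.03279; observed = 19/1200 ≈ 0.01583.
Coefficient of coincidence = 0.01583/0.03279 ≈ 0.483.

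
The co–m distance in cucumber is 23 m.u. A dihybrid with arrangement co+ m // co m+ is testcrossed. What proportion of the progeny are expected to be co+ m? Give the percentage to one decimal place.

38.5%

A map distance of 23 m.u. corresponds to a recombination frequency of 0.230.
The F1 is co+ m / co m+, so co+ m is a parental gamete class with expected frequency (1 − r)/2 = 0.770/2 = 0.3850.
That is 0.3850 = 38.5% of the progeny.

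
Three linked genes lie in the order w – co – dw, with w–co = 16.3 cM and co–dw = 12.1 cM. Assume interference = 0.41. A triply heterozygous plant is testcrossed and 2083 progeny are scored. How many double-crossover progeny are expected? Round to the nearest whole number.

24

Map distances give recombination frequencies of 0.163 and 0.121 for the two intervals.
With interference 0.41 (so coincidence = 0.59), expected double-crossover frequency = 0.163 × 0.121 × 0.59 = 0.01164.
Expected number = 0.01164 × 2083 = 24.24 ≈ 24.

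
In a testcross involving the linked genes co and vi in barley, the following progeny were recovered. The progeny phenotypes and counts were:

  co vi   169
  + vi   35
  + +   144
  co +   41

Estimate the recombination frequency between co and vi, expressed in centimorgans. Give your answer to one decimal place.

The two most frequent classes, + + (144) and co vi (169), are the parental types, so the F1 was + + / co vi.
The recombinant classes are + vi and co +: 35 + 41 = 76.
Recombination frequency = 76/389 = 0.1954 ≈ 19.5%, i.e. 19.5 centimorgans.

19.5 centimorgans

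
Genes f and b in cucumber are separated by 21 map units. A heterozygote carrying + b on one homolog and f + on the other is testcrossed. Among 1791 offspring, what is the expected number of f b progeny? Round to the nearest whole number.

A map distance of 21 map units corresponds to a recombination frequency of 0.210.
The F1 is + b / f +, so f b is a recombinant gamete class with expected frequency r/2 = 0.210/2 = 0.1050.
Expected number = 0.1050 × 1791 = 188.06 ≈ 188.

188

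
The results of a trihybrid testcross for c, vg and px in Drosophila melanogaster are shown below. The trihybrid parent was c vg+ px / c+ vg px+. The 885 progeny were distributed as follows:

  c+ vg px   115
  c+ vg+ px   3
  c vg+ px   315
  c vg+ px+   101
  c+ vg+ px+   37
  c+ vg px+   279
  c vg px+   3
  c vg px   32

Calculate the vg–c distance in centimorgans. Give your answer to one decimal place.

The two rarest classes, c+ vg+ px and c vg px+, are the double crossovers. Comparing them with the parentals, only the c allele has switched, so c is the middle locus and the order is vg – c – px.
Crossovers in the vg–c interval produce the single-crossover classes c vg px and c+ vg+ px+ (32 + 37 = 69) plus the double crossovers (6).
RF(vg–c) = (69 + 6) / 885 = 75/885 = 0.0847 → 8.5 centimorgans.

8.5 centimorgans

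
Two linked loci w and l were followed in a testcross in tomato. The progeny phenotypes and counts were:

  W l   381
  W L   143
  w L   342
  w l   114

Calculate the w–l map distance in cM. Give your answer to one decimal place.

The two most frequent classes, W l (381) and w L (342), are the parental types, so the F1 was W l / w L.
The recombinant classes are W L and w l: 143 + 114 = 257.
Recombination frequency = 257/980 = 0.2622 ≈ 26.2%, i.e. 26.2 cM.

26.2 cM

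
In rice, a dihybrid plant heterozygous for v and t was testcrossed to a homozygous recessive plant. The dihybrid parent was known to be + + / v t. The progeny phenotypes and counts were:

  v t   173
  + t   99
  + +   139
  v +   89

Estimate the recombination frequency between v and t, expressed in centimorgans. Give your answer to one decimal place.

The recombinant classes are + t and v +: 99 + 89 = 188.
Recombination frequency = 188/500 = 0.3760 ≈ 37.6%, i.e. 37.6 centimorgans.

37.6 centimorgans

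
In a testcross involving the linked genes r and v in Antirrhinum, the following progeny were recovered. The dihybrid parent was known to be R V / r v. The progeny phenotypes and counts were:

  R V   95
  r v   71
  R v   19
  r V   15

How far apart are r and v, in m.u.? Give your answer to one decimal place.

The recombinant classes are R v and r V: 19 + 15 = 34.
Recombination frequency = 34/200 = 0.1700 ≈ 17.0%, i.e. 17.0 m.u.

17.0 m.u.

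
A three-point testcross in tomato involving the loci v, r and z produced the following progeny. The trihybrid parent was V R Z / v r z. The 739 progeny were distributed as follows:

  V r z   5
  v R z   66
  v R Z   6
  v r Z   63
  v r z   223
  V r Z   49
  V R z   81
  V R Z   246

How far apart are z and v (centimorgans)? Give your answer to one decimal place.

The two rarest classes, v R Z and V r z, are the double crossovers. Comparing them with the parentals, only the v allele has switched, so v is the middle locus and the order is z – v – r.
Crossovers in the z–v interval produce the single-crossover classes V R z and v r Z (81 + 63 = 144) plus the double crossovers (11).
RF(z–v) = (144 + 11) / 739 = 155/739 = 0.2097 → 21.0 centimorgans.

21.0 centimorgans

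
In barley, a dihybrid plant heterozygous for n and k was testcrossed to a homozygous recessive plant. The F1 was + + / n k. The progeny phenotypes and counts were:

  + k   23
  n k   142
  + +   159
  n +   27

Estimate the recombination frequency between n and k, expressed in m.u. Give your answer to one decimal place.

14.2 m.u.

The recombinant classes are + k and n +: 23 + 27 = 50.
Recombination frequency = 50/351 = 0.1425 ≈ 14.2%, i.e. 14.2 m.u.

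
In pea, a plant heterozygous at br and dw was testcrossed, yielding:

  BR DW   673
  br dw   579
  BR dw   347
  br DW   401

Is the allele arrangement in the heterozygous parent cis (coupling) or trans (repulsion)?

cis

The two most frequent classes are BR DW (673) and br dw (579); these are the parental (non-recombinant) types.
So the F1 carried BR DW on one chromosome and br dw on the other — the recessive alleles are on the same chromosome (cis / coupling).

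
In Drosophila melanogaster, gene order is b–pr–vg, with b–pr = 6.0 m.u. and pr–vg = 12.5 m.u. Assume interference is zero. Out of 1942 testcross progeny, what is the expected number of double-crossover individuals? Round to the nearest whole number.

Map distances give recombination frequencies of 0.060 and 0.125 for the two intervals.
With no interference, expected double-crossover frequency = 0.060 × 0.125 = 0.00750.
Expected number = 0.00750 × 1942 = 14.56 ≈ 15.

15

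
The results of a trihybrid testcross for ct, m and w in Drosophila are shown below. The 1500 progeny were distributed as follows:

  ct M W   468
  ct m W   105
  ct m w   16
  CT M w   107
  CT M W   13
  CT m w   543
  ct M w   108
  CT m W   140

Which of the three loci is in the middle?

The two most frequent reciprocal classes, CT m w and ct M W, are the parental types, so the F1 was CT m w / ct M W.
The two rarest classes, ct m w and CT M W, are the double crossovers. Comparing them with the parentals, only the ct allele has switched, so ct is the middle locus and the order is m – ct – w.

ct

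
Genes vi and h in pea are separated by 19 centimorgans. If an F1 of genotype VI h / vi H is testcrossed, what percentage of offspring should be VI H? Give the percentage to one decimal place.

9.5%

A map distance of 19 centimorgans corresponds to a recombination frequency of 0.190.
The F1 is VI h / vi H, so VI H is a recombinant gamete class with expected frequency r/2 = 0.190/2 = 0.0950.
That is 0.0950 = 9.5% of the progeny.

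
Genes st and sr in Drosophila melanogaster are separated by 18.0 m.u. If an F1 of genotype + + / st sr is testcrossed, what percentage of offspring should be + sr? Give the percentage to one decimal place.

A map distance of 18.0 m.u. corresponds to a recombination frequency of 0.180.
The F1 is + + / st sr, so + sr is a recombinant gamete class with expected frequency r/2 = 0.180/2 = 0.0900.
That is 0.0900 = 9.0% of the progeny.

9.0%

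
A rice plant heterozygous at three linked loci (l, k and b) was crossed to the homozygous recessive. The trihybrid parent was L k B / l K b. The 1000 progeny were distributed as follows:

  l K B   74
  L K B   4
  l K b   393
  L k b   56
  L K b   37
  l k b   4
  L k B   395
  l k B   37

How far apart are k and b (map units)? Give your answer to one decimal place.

The two rarest classes, L K B and l k b, are the double crossovers. Comparing them with the parentals, only the k allele has switched, so k is the middle locus and the order is l – k – b.
Crossovers in the k–b interval produce the single-crossover classes L k b and l K B (56 + 74 = 130) plus the double crossovers (8).
RF(k–b) = (130 + 8) / 1000 = 138/1000 = 0.1380 → 13.8 map units.

13.8 map units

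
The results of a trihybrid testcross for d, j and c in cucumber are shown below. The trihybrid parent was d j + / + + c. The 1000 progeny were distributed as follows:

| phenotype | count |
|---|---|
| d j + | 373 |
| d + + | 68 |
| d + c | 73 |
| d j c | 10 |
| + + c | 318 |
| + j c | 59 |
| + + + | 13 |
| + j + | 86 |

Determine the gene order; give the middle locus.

c

The two rarest classes, d j c and + + +, are the double crossovers. Comparing them with the parentals, only the c allele has switched, so c is the middle locus and the order is j – c – d.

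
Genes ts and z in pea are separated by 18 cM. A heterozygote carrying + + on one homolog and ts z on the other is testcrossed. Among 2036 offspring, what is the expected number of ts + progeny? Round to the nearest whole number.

A map distance of 18 cM corresponds to a recombination frequency of 0.180.
The F1 is + + / ts z, so ts + is a recombinant gamete class with expected frequency r/2 = 0.180/2 = 0.0900.
Expected number = 0.0900 × 2036 = 183.24 ≈ 183.

183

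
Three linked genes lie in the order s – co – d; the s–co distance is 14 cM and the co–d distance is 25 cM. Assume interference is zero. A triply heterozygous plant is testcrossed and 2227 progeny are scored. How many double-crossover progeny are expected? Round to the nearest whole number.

Map distances give recombination frequencies of 0.140 and 0.250 for the two intervals.
With no interference, expected double-crossover frequency = 0.140 × 0.250 = 0.03500.
Expected number = 0.03500 × 2227 = 77.95 ≈ 78.

78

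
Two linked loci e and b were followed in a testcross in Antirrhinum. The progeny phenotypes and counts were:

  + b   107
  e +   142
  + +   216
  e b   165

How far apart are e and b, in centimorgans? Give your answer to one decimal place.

The two most frequent classes, + + (216) and e b (165), are the parental types, so the F1 was + + / e b.
The recombinant classes are + b and e +: 107 + 142 = 249.
Recombination frequency = 249/630 = 0.3952 ≈ 39.5%, i.e. 39.5 centimorgans.

39.5 centimorgans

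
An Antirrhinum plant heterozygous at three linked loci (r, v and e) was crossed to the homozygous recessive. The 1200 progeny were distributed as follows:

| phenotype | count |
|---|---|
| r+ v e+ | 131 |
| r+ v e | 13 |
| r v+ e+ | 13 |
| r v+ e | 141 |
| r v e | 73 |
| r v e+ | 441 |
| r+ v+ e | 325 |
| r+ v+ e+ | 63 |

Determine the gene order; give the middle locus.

v

The two most frequent reciprocal classes, r+ v+ e and r v e+, are the parental types, so the F1 was r+ v+ e / r v e+.
The two rarest classes, r+ v e and r v+ e+, are the double crossovers. Comparing them with the parentals, only the v allele has switched, so v is the middle locus and the order is r – v – e.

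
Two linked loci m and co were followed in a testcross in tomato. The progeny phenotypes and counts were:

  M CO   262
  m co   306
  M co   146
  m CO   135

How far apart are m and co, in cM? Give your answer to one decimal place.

The two most frequent classes, M CO (262) and m co (306), are the parental types, so the F1 was M CO / m co.
The recombinant classes are M co and m CO: 146 + 135 = 281.
Recombination frequency = 281/849 = 0.3310 ≈ 33.1%, i.e. 33.1 cM.

33.1 cM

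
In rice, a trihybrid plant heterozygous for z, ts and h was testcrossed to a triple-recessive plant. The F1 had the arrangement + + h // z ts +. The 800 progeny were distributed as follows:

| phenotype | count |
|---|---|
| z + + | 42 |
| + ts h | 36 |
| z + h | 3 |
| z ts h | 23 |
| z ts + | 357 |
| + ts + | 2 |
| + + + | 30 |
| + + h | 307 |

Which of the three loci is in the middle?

The two rarest classes, z + h and + ts +, are the double crossovers. Comparing them with the parentals, only the z allele has switched, so z is the middle locus and the order is h – z – ts.

z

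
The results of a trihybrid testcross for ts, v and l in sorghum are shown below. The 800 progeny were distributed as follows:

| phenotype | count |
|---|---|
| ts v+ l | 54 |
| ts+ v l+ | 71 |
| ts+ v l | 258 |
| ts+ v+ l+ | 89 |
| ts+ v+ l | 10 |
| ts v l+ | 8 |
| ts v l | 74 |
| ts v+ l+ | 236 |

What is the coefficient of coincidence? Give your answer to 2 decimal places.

0.56

The two most frequent reciprocal classes, ts+ v l and ts v+ l+, are the parental types, so the F1 was ts+ v l / ts v+ l+.
The two rarest classes, ts+ v+ l and ts v l+, are the double crossovers. Comparing them with the parentals, only the v allele has switched, so v is the middle locus and the order is l – v – ts.
l–v: (125 + 18)/800 = 0.1787; v–ts: (163 + 18)/800 = 0.2263.
Expected DCO frequency = 0.1787 × 0.2263 ≈ 0.04044; observed = 18/800 ≈ 0.02250.
Coefficient of coincidence = 0.02250/0.04044 ≈ 0.56.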